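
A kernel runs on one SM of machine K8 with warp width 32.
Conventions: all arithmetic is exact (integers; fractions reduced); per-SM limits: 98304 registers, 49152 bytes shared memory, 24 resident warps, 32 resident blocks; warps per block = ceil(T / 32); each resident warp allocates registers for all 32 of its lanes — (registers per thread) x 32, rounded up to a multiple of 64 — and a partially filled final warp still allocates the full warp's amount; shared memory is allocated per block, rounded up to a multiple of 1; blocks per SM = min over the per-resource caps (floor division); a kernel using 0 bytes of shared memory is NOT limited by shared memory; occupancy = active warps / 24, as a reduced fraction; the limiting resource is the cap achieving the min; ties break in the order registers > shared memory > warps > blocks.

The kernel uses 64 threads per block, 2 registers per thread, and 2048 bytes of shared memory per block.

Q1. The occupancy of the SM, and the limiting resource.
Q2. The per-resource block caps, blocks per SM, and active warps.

Answer: occupancy 1, limited by warps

registers: 768 blocks
shared memory: 24 blocks
warps: 12 blocks
blocks: 32 blocks

Answer: 12 blocks, 24 active warps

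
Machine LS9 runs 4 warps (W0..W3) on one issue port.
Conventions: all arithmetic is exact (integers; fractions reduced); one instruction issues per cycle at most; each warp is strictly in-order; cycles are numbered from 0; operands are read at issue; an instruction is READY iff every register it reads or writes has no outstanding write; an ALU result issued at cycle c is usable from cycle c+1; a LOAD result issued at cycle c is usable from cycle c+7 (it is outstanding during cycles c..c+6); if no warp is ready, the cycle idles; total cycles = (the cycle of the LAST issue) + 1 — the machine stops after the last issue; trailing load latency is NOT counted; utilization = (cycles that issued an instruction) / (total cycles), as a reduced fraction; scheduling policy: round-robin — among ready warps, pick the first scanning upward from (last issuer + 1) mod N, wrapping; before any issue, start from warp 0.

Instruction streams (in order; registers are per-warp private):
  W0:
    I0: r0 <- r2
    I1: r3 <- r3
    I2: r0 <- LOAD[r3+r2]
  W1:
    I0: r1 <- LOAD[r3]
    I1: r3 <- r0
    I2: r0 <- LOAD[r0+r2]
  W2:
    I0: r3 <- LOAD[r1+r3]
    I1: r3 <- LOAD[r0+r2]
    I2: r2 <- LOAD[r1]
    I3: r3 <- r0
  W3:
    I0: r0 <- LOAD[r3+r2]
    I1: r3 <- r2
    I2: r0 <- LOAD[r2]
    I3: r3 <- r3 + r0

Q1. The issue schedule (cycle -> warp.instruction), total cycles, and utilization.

cycle 0: W0.I0
cycle 1: W1.I0
cycle 2: W2.I0
cycle 3: W3.I0
cycle 4: W0.I1
cycle 5: W1.I1
cycle 6: W3.I1
cycle 7: W0.I2
cycle 8: W1.I2
cycle 9: W2.I1
cycle 10: W3.I2
cycle 11: W2.I2
cycle 12: idle
cycle 13: idle
cycle 14: idle
cycle 15: idle
cycle 16: W2.I3
cycle 17: W3.I3

Answer: 18 cycles, utilization 7/9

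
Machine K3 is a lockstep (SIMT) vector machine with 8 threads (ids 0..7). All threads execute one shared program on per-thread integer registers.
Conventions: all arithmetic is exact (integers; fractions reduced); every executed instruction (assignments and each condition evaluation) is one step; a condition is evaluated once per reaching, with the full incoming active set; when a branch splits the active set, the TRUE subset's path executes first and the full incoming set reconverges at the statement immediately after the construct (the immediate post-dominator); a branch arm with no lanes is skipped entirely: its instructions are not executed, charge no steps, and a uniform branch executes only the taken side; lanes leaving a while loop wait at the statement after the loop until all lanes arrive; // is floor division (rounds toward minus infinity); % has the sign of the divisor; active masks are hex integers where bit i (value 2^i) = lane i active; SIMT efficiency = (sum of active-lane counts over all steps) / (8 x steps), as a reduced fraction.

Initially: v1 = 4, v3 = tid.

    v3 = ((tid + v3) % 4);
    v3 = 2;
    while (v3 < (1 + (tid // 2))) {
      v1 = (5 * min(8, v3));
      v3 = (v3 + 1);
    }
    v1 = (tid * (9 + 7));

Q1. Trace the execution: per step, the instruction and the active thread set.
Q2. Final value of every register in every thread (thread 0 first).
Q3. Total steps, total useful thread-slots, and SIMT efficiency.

step 0: v3 <- ((tid + v3) % 4)       0xff
step 1: v3 <- 2                      0xff
step 2: eval (v3 < (1 + (tid // 2))) 0xff
step 3: v1 <- (5 * min(8, v3))       0xf0
step 4: v3 <- (v3 + 1)               0xf0
step 5: eval (v3 < (1 + (tid // 2))) 0xf0
step 6: v1 <- (5 * min(8, v3))       0xc0
step 7: v3 <- (v3 + 1)               0xc0
step 8: eval (v3 < (1 + (tid // 2))) 0xc0
step 9: v1 <- (tid * (9 + 7))        0xff

Answer: 10 steps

v1: 0,16,32,48,64,80,96,112
v3: 2,2,2,2,3,3,4,4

steps = 10; useful = 50; efficiency = 50/80 = 5/8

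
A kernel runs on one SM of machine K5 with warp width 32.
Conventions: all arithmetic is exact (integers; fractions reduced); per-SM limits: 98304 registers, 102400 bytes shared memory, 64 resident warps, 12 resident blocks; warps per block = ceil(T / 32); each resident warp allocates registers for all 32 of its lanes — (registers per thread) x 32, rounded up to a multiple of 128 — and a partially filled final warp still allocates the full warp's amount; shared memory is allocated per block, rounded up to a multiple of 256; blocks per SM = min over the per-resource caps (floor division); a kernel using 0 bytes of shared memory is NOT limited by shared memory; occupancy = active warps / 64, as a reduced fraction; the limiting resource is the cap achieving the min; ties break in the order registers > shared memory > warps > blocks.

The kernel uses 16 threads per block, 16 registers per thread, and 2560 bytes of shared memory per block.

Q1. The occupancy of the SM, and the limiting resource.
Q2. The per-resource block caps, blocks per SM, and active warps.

Answer: occupancy 3/16, limited by blocks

registers: 192 blocks
shared memory: 40 blocks
warps: 64 blocks
blocks: 12 blocks

Answer: 12 blocks, 12 active warps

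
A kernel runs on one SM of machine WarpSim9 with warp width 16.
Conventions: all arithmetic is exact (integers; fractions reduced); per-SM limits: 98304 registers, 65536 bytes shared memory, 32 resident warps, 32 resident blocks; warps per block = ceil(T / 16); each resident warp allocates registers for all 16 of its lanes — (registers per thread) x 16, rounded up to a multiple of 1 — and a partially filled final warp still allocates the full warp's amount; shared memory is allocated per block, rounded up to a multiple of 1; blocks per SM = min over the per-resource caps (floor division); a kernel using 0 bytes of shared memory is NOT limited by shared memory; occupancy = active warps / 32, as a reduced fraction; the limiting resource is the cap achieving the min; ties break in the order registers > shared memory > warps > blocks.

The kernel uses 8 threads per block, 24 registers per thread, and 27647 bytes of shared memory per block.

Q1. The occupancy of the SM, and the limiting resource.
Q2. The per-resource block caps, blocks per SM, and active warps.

Answer: occupancy 1/16, limited by shared memory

registers: 256 blocks
shared memory: 2 blocks
warps: 32 blocks
blocks: 32 blocks

Answer: 2 blocks, 2 active warps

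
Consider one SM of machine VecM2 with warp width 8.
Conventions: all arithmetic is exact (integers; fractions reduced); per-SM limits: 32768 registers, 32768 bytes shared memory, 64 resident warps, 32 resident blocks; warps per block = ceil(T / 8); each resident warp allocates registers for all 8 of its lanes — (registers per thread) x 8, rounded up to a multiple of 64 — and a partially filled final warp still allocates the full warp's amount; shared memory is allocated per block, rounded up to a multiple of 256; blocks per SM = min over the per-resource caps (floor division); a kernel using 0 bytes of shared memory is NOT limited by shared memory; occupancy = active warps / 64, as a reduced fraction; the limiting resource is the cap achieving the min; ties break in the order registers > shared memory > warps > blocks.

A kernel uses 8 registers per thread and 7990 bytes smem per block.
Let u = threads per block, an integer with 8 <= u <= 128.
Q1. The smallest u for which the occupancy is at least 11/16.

Answer: u = 81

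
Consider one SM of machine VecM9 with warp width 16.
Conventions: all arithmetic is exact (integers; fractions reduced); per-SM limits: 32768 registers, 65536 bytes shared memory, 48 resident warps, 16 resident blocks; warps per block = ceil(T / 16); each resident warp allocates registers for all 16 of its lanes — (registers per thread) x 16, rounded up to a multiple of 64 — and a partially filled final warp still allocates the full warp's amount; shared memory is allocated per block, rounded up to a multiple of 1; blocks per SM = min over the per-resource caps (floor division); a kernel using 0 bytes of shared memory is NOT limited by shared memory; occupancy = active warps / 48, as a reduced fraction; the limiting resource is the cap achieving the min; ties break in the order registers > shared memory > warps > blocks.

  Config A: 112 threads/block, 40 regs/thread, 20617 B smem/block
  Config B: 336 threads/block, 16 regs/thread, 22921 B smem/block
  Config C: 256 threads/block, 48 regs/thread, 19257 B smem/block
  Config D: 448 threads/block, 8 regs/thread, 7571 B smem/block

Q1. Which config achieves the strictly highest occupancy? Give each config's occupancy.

occupancies: A 7/16, B 7/8, C 2/3, D 7/12

Answer: B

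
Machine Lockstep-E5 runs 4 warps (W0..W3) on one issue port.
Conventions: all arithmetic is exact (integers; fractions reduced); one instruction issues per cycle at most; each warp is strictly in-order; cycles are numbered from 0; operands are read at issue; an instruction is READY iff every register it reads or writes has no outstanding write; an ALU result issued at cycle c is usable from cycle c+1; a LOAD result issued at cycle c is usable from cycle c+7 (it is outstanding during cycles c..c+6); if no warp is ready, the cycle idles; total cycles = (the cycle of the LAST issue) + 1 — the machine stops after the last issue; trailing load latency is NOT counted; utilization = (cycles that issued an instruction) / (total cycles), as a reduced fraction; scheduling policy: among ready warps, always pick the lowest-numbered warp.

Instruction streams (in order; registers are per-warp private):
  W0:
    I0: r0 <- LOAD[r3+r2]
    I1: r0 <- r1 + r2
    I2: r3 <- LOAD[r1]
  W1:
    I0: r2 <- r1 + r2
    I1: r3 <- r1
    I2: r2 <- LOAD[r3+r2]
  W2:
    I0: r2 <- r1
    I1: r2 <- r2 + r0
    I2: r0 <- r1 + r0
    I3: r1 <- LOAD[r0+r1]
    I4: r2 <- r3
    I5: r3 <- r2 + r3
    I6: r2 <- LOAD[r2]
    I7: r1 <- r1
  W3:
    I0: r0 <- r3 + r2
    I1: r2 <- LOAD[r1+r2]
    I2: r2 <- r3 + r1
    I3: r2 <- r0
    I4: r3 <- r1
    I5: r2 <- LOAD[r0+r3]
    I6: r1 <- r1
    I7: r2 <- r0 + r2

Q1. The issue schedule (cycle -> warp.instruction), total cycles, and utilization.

cycle 0: W0.I0
cycle 1: W1.I0
cycle 2: W1.I1
cycle 3: W1.I2
cycle 4: W2.I0
cycle 5: W2.I1
cycle 6: W2.I2
cycle 7: W0.I1
cycle 8: W0.I2
cycle 9: W2.I3
cycle 10: W2.I4
cycle 11: W2.I5
cycle 12: W2.I6
cycle 13: W3.I0
cycle 14: W3.I1
cycle 15: idle
cycle 16: W2.I7
cycle 17: idle
cycle 18: idle
cycle 19: idle
cycle 20: idle
cycle 21: W3.I2
cycle 22: W3.I3
cycle 23: W3.I4
cycle 24: W3.I5
cycle 25: W3.I6
cycle 26: idle
cycle 27: idle
cycle 28: idle
cycle 29: idle
cycle 30: idle
cycle 31: W3.I7

Answer: 32 cycles, utilization 11/16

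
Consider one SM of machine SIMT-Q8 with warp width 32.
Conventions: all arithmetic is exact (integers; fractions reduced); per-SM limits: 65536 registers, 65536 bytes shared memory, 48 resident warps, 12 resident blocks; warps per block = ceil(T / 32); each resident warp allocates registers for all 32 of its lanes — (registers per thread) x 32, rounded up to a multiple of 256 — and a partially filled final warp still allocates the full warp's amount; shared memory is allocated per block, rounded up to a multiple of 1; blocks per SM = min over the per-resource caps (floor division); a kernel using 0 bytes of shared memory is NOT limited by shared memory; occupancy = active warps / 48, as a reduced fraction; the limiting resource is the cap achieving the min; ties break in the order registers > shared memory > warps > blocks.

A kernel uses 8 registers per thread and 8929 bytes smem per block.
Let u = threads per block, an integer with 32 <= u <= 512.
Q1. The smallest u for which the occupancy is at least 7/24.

Answer: u = 33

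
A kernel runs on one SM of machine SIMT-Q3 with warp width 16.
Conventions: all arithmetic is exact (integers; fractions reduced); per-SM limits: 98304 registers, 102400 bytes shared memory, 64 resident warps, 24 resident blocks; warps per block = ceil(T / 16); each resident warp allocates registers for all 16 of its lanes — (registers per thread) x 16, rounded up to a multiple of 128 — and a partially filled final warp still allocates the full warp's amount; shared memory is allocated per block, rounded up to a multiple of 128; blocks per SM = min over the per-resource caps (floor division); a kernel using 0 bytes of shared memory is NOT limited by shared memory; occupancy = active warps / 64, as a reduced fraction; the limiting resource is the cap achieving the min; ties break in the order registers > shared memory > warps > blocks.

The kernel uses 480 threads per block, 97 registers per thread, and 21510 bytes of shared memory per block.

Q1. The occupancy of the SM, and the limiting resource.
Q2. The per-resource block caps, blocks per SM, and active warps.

Answer: occupancy 15/32, limited by registers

registers: 1 block
shared memory: 4 blocks
warps: 2 blocks
blocks: 24 blocks

Answer: 1 block, 30 active warps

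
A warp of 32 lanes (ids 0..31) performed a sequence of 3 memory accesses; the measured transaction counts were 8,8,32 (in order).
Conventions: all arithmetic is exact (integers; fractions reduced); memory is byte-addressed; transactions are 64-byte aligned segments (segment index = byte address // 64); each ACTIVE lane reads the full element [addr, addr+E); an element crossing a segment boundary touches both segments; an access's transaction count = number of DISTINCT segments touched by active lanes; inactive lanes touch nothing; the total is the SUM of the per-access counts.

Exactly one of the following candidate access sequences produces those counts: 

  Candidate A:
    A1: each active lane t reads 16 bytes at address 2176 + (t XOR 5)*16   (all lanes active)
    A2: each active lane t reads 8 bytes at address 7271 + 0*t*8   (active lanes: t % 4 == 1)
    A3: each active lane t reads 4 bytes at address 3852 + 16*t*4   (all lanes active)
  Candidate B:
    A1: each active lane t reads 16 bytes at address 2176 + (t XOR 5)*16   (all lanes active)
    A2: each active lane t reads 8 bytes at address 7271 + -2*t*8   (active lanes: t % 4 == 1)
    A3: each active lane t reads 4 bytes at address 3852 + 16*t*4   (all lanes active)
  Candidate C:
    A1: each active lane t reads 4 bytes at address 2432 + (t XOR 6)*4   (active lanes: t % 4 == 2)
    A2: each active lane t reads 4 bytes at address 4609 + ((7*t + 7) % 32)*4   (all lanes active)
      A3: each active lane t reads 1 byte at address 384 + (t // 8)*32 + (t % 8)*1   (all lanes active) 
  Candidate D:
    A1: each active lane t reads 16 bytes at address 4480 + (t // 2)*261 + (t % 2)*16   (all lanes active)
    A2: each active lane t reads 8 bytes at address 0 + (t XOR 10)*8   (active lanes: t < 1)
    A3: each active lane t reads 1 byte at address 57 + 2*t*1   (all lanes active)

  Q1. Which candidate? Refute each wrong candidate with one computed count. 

A: A2 gives 1 transaction, not 8
C: A1 gives 2 transactions, not 8
D: A1 gives 22 transactions, not 8
B: all counts match (8,8,32)

Answer: B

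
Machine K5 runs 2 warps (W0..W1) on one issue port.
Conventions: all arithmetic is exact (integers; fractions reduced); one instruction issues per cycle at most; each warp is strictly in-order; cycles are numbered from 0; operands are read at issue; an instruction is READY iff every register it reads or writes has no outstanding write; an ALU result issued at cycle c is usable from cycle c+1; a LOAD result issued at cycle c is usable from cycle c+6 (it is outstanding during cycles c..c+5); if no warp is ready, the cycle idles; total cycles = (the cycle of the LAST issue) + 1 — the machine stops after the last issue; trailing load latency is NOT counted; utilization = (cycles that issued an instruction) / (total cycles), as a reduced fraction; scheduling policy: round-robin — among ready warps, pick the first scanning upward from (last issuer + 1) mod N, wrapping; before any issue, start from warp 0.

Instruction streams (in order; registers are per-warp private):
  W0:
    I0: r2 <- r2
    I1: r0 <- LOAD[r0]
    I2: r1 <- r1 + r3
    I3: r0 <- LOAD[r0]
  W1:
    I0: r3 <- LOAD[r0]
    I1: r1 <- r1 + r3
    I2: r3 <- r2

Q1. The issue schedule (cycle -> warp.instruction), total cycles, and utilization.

cycle 0: W0.I0
cycle 1: W1.I0
cycle 2: W0.I1
cycle 3: W0.I2
cycle 4: idle
cycle 5: idle
cycle 6: idle
cycle 7: W1.I1
cycle 8: W0.I3
cycle 9: W1.I2

Answer: 10 cycles, utilization 7/10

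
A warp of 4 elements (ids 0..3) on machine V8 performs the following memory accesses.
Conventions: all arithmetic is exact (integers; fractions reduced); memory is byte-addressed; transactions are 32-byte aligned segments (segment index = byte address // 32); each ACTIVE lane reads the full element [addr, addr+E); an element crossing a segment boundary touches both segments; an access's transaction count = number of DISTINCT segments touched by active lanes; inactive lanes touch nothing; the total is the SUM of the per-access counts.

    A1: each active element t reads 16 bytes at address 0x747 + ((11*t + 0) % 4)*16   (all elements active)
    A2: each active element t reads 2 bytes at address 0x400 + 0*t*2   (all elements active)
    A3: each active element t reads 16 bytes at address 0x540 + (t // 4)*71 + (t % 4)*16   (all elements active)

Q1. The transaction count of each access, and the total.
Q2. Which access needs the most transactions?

A1: 3 transactions
A2: 1 transaction
A3: 2 transactions

Answer: 3,1,2; total 6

Answer: A1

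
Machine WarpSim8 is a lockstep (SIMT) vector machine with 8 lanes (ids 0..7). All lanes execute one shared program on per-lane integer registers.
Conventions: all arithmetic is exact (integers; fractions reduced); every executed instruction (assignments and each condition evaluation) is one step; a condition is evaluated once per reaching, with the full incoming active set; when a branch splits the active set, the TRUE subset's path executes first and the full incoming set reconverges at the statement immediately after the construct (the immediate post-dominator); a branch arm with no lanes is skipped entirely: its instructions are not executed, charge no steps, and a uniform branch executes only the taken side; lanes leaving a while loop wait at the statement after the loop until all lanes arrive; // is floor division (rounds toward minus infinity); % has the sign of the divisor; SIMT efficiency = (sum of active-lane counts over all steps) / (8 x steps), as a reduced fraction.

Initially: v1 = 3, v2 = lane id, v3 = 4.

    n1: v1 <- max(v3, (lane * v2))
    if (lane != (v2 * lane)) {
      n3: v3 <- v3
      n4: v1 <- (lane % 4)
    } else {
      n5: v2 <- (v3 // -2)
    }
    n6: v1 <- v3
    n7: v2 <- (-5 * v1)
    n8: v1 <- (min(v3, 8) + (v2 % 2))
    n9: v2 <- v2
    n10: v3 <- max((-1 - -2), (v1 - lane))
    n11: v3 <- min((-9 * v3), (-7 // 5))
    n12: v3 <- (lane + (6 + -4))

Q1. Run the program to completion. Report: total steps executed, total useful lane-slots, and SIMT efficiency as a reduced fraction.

Answer: 12 steps, 86 useful, 43/48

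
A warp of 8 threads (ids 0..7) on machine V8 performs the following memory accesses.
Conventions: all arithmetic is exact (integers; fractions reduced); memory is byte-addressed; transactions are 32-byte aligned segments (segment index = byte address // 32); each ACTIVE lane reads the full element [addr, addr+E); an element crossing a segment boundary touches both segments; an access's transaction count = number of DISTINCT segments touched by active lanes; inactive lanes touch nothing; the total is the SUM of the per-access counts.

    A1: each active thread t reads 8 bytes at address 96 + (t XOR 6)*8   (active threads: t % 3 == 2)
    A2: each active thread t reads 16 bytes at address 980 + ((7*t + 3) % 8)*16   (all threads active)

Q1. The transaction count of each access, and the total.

A1: 2 transactions
A2: 5 transactions

Answer: 2,5; total 7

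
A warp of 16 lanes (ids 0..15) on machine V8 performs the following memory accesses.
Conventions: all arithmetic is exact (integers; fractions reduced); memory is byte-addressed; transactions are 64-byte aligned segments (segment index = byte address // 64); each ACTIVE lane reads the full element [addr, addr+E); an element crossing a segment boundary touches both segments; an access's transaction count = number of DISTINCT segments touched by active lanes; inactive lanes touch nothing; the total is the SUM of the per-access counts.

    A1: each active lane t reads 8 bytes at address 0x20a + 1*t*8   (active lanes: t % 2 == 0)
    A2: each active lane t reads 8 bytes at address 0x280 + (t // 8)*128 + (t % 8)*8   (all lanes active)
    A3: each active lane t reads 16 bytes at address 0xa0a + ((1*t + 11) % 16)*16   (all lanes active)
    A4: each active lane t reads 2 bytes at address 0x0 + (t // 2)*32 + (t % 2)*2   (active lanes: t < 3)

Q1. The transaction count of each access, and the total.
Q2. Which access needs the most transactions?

A1: 3 transactions
A2: 2 transactions
A3: 5 transactions
A4: 1 transaction

Answer: 3,2,5,1; total 11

Answer: A3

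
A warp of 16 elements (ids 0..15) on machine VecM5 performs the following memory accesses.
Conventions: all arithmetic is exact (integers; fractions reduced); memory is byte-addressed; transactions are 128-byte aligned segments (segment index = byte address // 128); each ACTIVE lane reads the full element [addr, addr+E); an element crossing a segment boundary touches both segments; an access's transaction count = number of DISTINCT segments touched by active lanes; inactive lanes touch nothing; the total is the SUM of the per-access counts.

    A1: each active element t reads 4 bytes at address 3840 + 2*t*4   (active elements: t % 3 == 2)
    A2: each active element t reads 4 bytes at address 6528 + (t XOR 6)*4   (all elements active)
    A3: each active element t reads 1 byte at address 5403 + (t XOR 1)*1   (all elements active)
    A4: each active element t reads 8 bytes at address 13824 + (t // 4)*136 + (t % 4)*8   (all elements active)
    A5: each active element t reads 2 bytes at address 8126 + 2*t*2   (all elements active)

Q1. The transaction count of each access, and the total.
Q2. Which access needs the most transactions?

A1: 1 transaction
A2: 1 transaction
A3: 1 transaction
A4: 4 transactions
A5: 1 transaction

Answer: 1,1,1,4,1; total 8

Answer: A4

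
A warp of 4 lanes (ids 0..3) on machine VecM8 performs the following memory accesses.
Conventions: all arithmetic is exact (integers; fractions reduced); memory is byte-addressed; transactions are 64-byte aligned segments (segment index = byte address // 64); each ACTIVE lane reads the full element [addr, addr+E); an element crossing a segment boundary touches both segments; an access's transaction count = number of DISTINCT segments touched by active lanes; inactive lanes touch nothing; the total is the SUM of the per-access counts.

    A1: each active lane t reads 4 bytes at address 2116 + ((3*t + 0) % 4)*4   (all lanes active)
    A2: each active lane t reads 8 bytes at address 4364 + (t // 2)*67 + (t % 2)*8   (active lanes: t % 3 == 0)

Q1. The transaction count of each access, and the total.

A1: 1 transaction
A2: 2 transactions

Answer: 1,2; total 3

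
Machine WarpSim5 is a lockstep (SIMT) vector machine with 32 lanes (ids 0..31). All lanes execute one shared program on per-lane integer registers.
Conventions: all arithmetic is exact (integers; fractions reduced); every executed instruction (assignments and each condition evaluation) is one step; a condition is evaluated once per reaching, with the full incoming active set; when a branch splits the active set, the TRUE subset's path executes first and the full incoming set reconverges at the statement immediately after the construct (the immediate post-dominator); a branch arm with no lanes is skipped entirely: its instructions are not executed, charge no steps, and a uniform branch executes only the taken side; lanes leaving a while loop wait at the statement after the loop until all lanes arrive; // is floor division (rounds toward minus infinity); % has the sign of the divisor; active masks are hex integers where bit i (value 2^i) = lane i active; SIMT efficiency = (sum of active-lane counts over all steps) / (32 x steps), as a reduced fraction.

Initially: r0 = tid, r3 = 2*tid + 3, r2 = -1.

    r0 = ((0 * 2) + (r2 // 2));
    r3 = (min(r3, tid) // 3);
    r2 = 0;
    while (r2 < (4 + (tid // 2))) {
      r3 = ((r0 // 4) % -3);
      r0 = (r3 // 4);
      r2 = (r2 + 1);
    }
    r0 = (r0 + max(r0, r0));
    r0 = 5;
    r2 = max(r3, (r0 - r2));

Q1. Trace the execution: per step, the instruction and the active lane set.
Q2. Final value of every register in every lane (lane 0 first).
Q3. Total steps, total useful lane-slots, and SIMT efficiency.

step 0: r0 <- ((0 * 2) + (r2 // 2))  0xffffffff
step 1: r3 <- (min(r3, tid) // 3)    0xffffffff
step 2: r2 <- 0                      0xffffffff
step 3: eval (r2 < (4 + (tid // 2))) 0xffffffff
step 4: r3 <- ((r0 // 4) % -3)       0xffffffff
step 5: r0 <- (r3 // 4)              0xffffffff
step 6: r2 <- (r2 + 1)               0xffffffff
step 7: eval (r2 < (4 + (tid // 2))) 0xffffffff
step 8: r3 <- ((r0 // 4) % -3)       0xffffffff
step 9: r0 <- (r3 // 4)              0xffffffff
step 10: r2 <- (r2 + 1)               0xffffffff
step 11: eval (r2 < (4 + (tid // 2))) 0xffffffff
step 12: r3 <- ((r0 // 4) % -3)       0xffffffff
step 13: r0 <- (r3 // 4)              0xffffffff
step 14: r2 <- (r2 + 1)               0xffffffff
step 15: eval (r2 < (4 + (tid // 2))) 0xffffffff
step 16: r3 <- ((r0 // 4) % -3)       0xffffffff
step 17: r0 <- (r3 // 4)              0xffffffff
step 18: r2 <- (r2 + 1)               0xffffffff
step 19: eval (r2 < (4 + (tid // 2))) 0xffffffff
step 20: r3 <- ((r0 // 4) % -3)       0xfffffffc
step 21: r0 <- (r3 // 4)              0xfffffffc
step 22: r2 <- (r2 + 1)               0xfffffffc
step 23: eval (r2 < (4 + (tid // 2))) 0xfffffffc
step 24: r3 <- ((r0 // 4) % -3)       0xfffffff0
step 25: r0 <- (r3 // 4)              0xfffffff0
step 26: r2 <- (r2 + 1)               0xfffffff0
step 27: eval (r2 < (4 + (tid // 2))) 0xfffffff0
step 28: r3 <- ((r0 // 4) % -3)       0xffffffc0
step 29: r0 <- (r3 // 4)              0xffffffc0
step 30: r2 <- (r2 + 1)               0xffffffc0
step 31: eval (r2 < (4 + (tid // 2))) 0xffffffc0
step 32: r3 <- ((r0 // 4) % -3)       0xffffff00
step 33: r0 <- (r3 // 4)              0xffffff00
step 34: r2 <- (r2 + 1)               0xffffff00
step 35: eval (r2 < (4 + (tid // 2))) 0xffffff00
step 36: r3 <- ((r0 // 4) % -3)       0xfffffc00
step 37: r0 <- (r3 // 4)              0xfffffc00
step 38: r2 <- (r2 + 1)               0xfffffc00
step 39: eval (r2 < (4 + (tid // 2))) 0xfffffc00
step 40: r3 <- ((r0 // 4) % -3)       0xfffff000
step 41: r0 <- (r3 // 4)              0xfffff000
step 42: r2 <- (r2 + 1)               0xfffff000
step 43: eval (r2 < (4 + (tid // 2))) 0xfffff000
step 44: r3 <- ((r0 // 4) % -3)       0xffffc000
step 45: r0 <- (r3 // 4)              0xffffc000
step 46: r2 <- (r2 + 1)               0xffffc000
step 47: eval (r2 < (4 + (tid // 2))) 0xffffc000
step 48: r3 <- ((r0 // 4) % -3)       0xffff0000
step 49: r0 <- (r3 // 4)              0xffff0000
step 50: r2 <- (r2 + 1)               0xffff0000
step 51: eval (r2 < (4 + (tid // 2))) 0xffff0000
step 52: r3 <- ((r0 // 4) % -3)       0xfffc0000
step 53: r0 <- (r3 // 4)              0xfffc0000
step 54: r2 <- (r2 + 1)               0xfffc0000
step 55: eval (r2 < (4 + (tid // 2))) 0xfffc0000
step 56: r3 <- ((r0 // 4) % -3)       0xfff00000
step 57: r0 <- (r3 // 4)              0xfff00000
step 58: r2 <- (r2 + 1)               0xfff00000
step 59: eval (r2 < (4 + (tid // 2))) 0xfff00000
step 60: r3 <- ((r0 // 4) % -3)       0xffc00000
step 61: r0 <- (r3 // 4)              0xffc00000
step 62: r2 <- (r2 + 1)               0xffc00000
step 63: eval (r2 < (4 + (tid // 2))) 0xffc00000
step 64: r3 <- ((r0 // 4) % -3)       0xff000000
step 65: r0 <- (r3 // 4)              0xff000000
step 66: r2 <- (r2 + 1)               0xff000000
step 67: eval (r2 < (4 + (tid // 2))) 0xff000000
step 68: r3 <- ((r0 // 4) % -3)       0xfc000000
step 69: r0 <- (r3 // 4)              0xfc000000
step 70: r2 <- (r2 + 1)               0xfc000000
step 71: eval (r2 < (4 + (tid // 2))) 0xfc000000
step 72: r3 <- ((r0 // 4) % -3)       0xf0000000
step 73: r0 <- (r3 // 4)              0xf0000000
step 74: r2 <- (r2 + 1)               0xf0000000
step 75: eval (r2 < (4 + (tid // 2))) 0xf0000000
step 76: r3 <- ((r0 // 4) % -3)       0xc0000000
step 77: r0 <- (r3 // 4)              0xc0000000
step 78: r2 <- (r2 + 1)               0xc0000000
step 79: eval (r2 < (4 + (tid // 2))) 0xc0000000
step 80: r0 <- (r0 + max(r0, r0))     0xffffffff
step 81: r0 <- 5                      0xffffffff
step 82: r2 <- max(r3, (r0 - r2))     0xffffffff

Answer: 83 steps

r0: 5,5,5,5,5,5,5,5,5,5,5,5,5,5,5,5,5,5,5,5,5,5,5,5,5,5,5,5,5,5,5,5
r3: -1,-1,-1,-1,-1,-1,-1,-1,-1,-1,-1,-1,-1,-1,-1,-1,-1,-1,-1,-1,-1,-1,-1,-1,-1,-1,-1,-1,-1,-1,-1,-1
r2: 1,1,0,0,-1,-1,-1,-1,-1,-1,-1,-1,-1,-1,-1,-1,-1,-1,-1,-1,-1,-1,-1,-1,-1,-1,-1,-1,-1,-1,-1,-1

steps = 83; useful = 1696; efficiency = 1696/2656 = 53/83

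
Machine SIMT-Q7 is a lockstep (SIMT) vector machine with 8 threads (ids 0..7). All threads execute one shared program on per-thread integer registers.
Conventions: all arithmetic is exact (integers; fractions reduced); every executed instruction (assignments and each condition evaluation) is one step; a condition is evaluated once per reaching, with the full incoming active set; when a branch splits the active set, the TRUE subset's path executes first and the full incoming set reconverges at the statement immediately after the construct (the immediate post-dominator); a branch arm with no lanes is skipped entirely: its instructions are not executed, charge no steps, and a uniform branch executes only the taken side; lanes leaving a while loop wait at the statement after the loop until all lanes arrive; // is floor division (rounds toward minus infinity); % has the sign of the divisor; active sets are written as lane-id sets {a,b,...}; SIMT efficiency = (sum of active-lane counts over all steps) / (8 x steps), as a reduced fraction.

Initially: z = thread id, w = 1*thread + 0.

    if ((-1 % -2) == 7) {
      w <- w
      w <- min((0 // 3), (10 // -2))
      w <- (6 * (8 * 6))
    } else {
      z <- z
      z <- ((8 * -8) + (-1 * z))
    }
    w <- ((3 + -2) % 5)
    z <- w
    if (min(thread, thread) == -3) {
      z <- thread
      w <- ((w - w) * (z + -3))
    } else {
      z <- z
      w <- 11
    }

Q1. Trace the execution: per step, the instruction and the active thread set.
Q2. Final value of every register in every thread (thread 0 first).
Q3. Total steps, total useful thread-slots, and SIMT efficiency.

step 0: eval ((-1 % -2) == 7)        {0,1,2,3,4,5,6,7}
step 1: z <- z                       {0,1,2,3,4,5,6,7}
step 2: z <- ((8 * -8) + (-1 * z))   {0,1,2,3,4,5,6,7}
step 3: w <- ((3 + -2) % 5)          {0,1,2,3,4,5,6,7}
step 4: z <- w                       {0,1,2,3,4,5,6,7}
step 5: eval (min(thread, thread) == -3) {0,1,2,3,4,5,6,7}
step 6: z <- z                       {0,1,2,3,4,5,6,7}
step 7: w <- 11                      {0,1,2,3,4,5,6,7}

Answer: 8 steps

z: 1,1,1,1,1,1,1,1
w: 11,11,11,11,11,11,11,11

steps = 8; useful = 64; efficiency = 64/64 = 1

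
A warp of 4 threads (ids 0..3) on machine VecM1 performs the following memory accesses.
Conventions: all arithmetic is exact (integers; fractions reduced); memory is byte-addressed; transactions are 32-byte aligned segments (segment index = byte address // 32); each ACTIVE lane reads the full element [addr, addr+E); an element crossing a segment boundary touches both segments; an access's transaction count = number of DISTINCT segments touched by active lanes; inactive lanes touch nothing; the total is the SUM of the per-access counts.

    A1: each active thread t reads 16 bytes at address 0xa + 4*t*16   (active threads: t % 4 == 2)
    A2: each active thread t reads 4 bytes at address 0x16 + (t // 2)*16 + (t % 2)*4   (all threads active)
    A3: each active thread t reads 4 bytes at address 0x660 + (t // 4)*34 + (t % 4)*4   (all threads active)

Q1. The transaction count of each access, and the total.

A1: 1 transaction
A2: 2 transactions
A3: 1 transaction

Answer: 1,2,1; total 4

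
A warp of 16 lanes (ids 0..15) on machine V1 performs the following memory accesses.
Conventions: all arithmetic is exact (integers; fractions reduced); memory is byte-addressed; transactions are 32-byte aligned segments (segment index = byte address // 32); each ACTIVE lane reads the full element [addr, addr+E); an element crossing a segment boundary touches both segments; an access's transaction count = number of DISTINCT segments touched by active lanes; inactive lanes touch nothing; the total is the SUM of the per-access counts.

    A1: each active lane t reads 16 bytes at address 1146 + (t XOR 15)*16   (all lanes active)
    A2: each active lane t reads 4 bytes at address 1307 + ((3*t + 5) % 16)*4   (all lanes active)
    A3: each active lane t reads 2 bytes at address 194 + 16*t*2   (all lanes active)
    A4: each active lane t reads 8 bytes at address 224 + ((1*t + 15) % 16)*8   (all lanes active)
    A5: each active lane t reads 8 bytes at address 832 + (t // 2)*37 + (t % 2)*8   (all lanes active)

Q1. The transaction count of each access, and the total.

A1: 9 transactions
A2: 3 transactions
A3: 16 transactions
A4: 4 transactions
A5: 9 transactions

Answer: 9,3,16,4,9; total 41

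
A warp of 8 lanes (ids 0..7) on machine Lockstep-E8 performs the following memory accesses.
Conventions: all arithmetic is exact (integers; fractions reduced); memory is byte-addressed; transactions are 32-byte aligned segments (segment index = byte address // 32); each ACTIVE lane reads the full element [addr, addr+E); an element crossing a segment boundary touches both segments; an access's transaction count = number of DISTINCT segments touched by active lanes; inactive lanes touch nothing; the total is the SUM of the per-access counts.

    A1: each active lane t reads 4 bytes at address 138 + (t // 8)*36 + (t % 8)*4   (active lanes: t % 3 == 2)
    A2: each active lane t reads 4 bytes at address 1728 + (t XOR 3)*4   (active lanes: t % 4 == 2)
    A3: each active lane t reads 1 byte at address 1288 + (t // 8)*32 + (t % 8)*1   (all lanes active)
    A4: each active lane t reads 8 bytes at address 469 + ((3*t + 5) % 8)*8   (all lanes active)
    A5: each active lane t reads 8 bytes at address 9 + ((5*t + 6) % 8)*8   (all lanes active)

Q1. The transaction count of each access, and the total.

A1: 2 transactions
A2: 1 transaction
A3: 1 transaction
A4: 3 transactions
A5: 3 transactions

Answer: 2,1,1,3,3; total 10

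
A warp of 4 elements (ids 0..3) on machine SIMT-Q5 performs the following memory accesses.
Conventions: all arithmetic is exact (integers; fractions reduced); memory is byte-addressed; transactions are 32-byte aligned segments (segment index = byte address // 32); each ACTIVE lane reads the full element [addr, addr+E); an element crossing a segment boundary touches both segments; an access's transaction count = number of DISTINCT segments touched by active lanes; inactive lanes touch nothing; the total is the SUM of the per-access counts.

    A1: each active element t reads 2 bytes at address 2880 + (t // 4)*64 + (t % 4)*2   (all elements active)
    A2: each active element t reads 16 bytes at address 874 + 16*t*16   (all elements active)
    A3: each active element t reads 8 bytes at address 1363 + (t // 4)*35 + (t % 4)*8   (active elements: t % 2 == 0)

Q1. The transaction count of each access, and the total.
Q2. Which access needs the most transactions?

A1: 1 transaction
A2: 4 transactions
A3: 2 transactions

Answer: 1,4,2; total 7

Answer: A2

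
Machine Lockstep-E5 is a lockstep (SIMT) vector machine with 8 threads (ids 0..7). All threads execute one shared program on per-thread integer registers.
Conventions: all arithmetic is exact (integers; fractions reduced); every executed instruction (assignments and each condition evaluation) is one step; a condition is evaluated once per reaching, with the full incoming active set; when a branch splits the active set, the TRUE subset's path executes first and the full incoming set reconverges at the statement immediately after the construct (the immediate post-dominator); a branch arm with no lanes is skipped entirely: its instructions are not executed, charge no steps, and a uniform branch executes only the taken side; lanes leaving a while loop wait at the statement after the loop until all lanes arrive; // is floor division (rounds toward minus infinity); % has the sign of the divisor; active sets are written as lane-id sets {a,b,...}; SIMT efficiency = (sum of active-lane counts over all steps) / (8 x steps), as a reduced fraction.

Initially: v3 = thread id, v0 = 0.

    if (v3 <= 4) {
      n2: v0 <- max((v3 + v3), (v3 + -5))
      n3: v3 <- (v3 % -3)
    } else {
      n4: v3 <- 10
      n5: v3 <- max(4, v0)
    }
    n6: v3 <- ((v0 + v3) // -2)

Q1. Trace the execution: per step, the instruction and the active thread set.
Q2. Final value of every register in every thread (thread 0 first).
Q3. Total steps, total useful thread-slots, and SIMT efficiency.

step 0: eval (v3 <= 4)               {0,1,2,3,4,5,6,7}
step 1: v0 <- max((v3 + v3), (v3 + -5)) {0,1,2,3,4}
step 2: v3 <- (v3 % -3)              {0,1,2,3,4}
step 3: v3 <- 10                     {5,6,7}
step 4: v3 <- max(4, v0)             {5,6,7}
step 5: v3 <- ((v0 + v3) // -2)      {0,1,2,3,4,5,6,7}

Answer: 6 steps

v3: 0,0,-2,-3,-3,-2,-2,-2
v0: 0,2,4,6,8,0,0,0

steps = 6; useful = 32; efficiency = 32/48 = 2/3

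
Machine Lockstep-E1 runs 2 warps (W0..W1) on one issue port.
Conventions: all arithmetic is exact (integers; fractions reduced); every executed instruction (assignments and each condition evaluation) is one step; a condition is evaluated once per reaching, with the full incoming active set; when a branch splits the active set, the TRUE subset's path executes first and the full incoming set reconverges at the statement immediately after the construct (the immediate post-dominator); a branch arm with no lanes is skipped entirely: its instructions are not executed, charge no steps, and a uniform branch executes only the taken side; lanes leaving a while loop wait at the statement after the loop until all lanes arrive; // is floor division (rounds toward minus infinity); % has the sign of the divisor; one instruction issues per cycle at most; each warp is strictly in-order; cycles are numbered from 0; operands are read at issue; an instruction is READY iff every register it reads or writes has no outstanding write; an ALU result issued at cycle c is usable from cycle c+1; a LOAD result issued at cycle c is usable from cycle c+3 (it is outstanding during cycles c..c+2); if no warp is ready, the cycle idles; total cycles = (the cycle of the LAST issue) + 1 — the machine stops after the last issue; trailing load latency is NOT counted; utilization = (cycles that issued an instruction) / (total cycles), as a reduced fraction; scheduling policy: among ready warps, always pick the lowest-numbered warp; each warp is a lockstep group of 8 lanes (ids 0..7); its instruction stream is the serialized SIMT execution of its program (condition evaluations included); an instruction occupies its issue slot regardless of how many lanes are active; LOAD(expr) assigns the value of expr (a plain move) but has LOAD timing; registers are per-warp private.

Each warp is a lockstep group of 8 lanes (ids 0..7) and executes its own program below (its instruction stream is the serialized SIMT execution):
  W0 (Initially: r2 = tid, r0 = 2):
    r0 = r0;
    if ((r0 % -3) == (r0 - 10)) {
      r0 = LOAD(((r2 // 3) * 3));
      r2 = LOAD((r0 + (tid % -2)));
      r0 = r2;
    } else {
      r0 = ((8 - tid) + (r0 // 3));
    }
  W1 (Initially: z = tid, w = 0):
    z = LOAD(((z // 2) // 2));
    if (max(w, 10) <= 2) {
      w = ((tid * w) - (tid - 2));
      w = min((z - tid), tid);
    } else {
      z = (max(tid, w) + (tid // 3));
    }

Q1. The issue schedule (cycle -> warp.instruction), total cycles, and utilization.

cycle 0: W0.I0
cycle 1: W0.I1
cycle 2: W0.I2
cycle 3: W1.I0
cycle 4: W1.I1
cycle 5: idle
cycle 6: W1.I2

Answer: 7 cycles, utilization 6/7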